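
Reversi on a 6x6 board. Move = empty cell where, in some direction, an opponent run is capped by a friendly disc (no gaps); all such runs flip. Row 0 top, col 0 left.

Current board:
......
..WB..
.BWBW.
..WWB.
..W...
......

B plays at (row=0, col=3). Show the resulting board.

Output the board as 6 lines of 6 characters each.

Answer: ...B..
..BB..
.BWBW.
..WWB.
..W...
......

Derivation:
Place B at (0,3); scan 8 dirs for brackets.
Dir NW: edge -> no flip
Dir N: edge -> no flip
Dir NE: edge -> no flip
Dir W: first cell '.' (not opp) -> no flip
Dir E: first cell '.' (not opp) -> no flip
Dir SW: opp run (1,2) capped by B -> flip
Dir S: first cell 'B' (not opp) -> no flip
Dir SE: first cell '.' (not opp) -> no flip
All flips: (1,2)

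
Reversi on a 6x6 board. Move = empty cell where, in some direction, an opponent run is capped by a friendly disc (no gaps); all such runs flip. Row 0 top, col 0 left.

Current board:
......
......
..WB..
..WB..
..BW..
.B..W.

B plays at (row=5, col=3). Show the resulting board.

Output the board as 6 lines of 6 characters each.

Answer: ......
......
..WB..
..WB..
..BB..
.B.BW.

Derivation:
Place B at (5,3); scan 8 dirs for brackets.
Dir NW: first cell 'B' (not opp) -> no flip
Dir N: opp run (4,3) capped by B -> flip
Dir NE: first cell '.' (not opp) -> no flip
Dir W: first cell '.' (not opp) -> no flip
Dir E: opp run (5,4), next='.' -> no flip
Dir SW: edge -> no flip
Dir S: edge -> no flip
Dir SE: edge -> no flip
All flips: (4,3)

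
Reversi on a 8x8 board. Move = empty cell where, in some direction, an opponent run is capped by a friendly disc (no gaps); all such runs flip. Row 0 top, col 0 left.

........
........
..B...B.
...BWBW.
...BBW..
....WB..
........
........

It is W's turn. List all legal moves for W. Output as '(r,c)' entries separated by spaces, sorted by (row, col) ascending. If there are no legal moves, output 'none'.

(1,1): no bracket -> illegal
(1,2): no bracket -> illegal
(1,3): no bracket -> illegal
(1,5): no bracket -> illegal
(1,6): flips 1 -> legal
(1,7): no bracket -> illegal
(2,1): no bracket -> illegal
(2,3): no bracket -> illegal
(2,4): no bracket -> illegal
(2,5): flips 1 -> legal
(2,7): no bracket -> illegal
(3,1): no bracket -> illegal
(3,2): flips 2 -> legal
(3,7): no bracket -> illegal
(4,2): flips 2 -> legal
(4,6): no bracket -> illegal
(5,2): flips 1 -> legal
(5,3): no bracket -> illegal
(5,6): flips 1 -> legal
(6,4): no bracket -> illegal
(6,5): flips 1 -> legal
(6,6): no bracket -> illegal

Answer: (1,6) (2,5) (3,2) (4,2) (5,2) (5,6) (6,5)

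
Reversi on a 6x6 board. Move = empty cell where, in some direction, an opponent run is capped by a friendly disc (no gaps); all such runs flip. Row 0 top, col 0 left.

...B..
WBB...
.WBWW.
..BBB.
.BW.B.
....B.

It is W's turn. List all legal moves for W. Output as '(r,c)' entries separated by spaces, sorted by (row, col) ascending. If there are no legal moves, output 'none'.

(0,0): no bracket -> illegal
(0,1): flips 2 -> legal
(0,2): flips 3 -> legal
(0,4): no bracket -> illegal
(1,3): flips 2 -> legal
(1,4): no bracket -> illegal
(2,0): no bracket -> illegal
(2,5): no bracket -> illegal
(3,0): no bracket -> illegal
(3,1): no bracket -> illegal
(3,5): no bracket -> illegal
(4,0): flips 1 -> legal
(4,3): flips 2 -> legal
(4,5): flips 1 -> legal
(5,0): flips 2 -> legal
(5,1): no bracket -> illegal
(5,2): no bracket -> illegal
(5,3): no bracket -> illegal
(5,5): no bracket -> illegal

Answer: (0,1) (0,2) (1,3) (4,0) (4,3) (4,5) (5,0)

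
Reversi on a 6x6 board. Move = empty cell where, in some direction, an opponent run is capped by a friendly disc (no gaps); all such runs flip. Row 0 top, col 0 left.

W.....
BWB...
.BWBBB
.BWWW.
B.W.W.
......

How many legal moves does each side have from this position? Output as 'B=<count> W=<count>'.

-- B to move --
(0,1): flips 1 -> legal
(0,2): no bracket -> illegal
(1,3): flips 1 -> legal
(2,0): no bracket -> illegal
(3,5): flips 3 -> legal
(4,1): flips 1 -> legal
(4,3): flips 3 -> legal
(4,5): flips 1 -> legal
(5,1): flips 2 -> legal
(5,2): flips 3 -> legal
(5,3): flips 1 -> legal
(5,4): flips 2 -> legal
(5,5): no bracket -> illegal
B mobility = 10
-- W to move --
(0,1): flips 2 -> legal
(0,2): flips 1 -> legal
(0,3): no bracket -> illegal
(1,3): flips 2 -> legal
(1,4): flips 2 -> legal
(1,5): flips 1 -> legal
(2,0): flips 3 -> legal
(3,0): flips 1 -> legal
(3,5): no bracket -> illegal
(4,1): flips 2 -> legal
(5,0): no bracket -> illegal
(5,1): no bracket -> illegal
W mobility = 8

Answer: B=10 W=8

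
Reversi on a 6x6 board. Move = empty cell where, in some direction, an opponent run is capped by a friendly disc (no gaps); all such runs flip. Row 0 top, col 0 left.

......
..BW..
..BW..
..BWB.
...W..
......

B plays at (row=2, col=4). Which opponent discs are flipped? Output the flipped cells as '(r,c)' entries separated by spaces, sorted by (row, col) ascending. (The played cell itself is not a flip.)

Answer: (2,3)

Derivation:
Dir NW: opp run (1,3), next='.' -> no flip
Dir N: first cell '.' (not opp) -> no flip
Dir NE: first cell '.' (not opp) -> no flip
Dir W: opp run (2,3) capped by B -> flip
Dir E: first cell '.' (not opp) -> no flip
Dir SW: opp run (3,3), next='.' -> no flip
Dir S: first cell 'B' (not opp) -> no flip
Dir SE: first cell '.' (not opp) -> no flip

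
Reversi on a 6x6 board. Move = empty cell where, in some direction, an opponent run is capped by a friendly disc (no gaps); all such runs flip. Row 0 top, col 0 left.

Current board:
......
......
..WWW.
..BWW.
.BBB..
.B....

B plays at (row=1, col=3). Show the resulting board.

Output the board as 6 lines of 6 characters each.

Answer: ......
...B..
..WBW.
..BBW.
.BBB..
.B....

Derivation:
Place B at (1,3); scan 8 dirs for brackets.
Dir NW: first cell '.' (not opp) -> no flip
Dir N: first cell '.' (not opp) -> no flip
Dir NE: first cell '.' (not opp) -> no flip
Dir W: first cell '.' (not opp) -> no flip
Dir E: first cell '.' (not opp) -> no flip
Dir SW: opp run (2,2), next='.' -> no flip
Dir S: opp run (2,3) (3,3) capped by B -> flip
Dir SE: opp run (2,4), next='.' -> no flip
All flips: (2,3) (3,3)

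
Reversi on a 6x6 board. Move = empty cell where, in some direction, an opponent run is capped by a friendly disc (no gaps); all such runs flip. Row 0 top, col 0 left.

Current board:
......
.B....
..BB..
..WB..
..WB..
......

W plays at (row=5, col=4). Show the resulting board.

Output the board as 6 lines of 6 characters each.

Answer: ......
.B....
..BB..
..WB..
..WW..
....W.

Derivation:
Place W at (5,4); scan 8 dirs for brackets.
Dir NW: opp run (4,3) capped by W -> flip
Dir N: first cell '.' (not opp) -> no flip
Dir NE: first cell '.' (not opp) -> no flip
Dir W: first cell '.' (not opp) -> no flip
Dir E: first cell '.' (not opp) -> no flip
Dir SW: edge -> no flip
Dir S: edge -> no flip
Dir SE: edge -> no flip
All flips: (4,3)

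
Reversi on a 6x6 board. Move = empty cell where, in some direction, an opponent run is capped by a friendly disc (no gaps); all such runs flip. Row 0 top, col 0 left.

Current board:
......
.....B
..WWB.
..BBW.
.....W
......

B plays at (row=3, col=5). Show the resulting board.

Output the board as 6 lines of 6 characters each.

Answer: ......
.....B
..WWB.
..BBBB
.....W
......

Derivation:
Place B at (3,5); scan 8 dirs for brackets.
Dir NW: first cell 'B' (not opp) -> no flip
Dir N: first cell '.' (not opp) -> no flip
Dir NE: edge -> no flip
Dir W: opp run (3,4) capped by B -> flip
Dir E: edge -> no flip
Dir SW: first cell '.' (not opp) -> no flip
Dir S: opp run (4,5), next='.' -> no flip
Dir SE: edge -> no flip
All flips: (3,4)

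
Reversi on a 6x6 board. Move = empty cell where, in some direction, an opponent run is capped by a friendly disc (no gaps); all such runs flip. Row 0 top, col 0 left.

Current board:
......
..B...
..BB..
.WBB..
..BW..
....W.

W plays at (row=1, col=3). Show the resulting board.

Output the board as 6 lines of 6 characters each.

Place W at (1,3); scan 8 dirs for brackets.
Dir NW: first cell '.' (not opp) -> no flip
Dir N: first cell '.' (not opp) -> no flip
Dir NE: first cell '.' (not opp) -> no flip
Dir W: opp run (1,2), next='.' -> no flip
Dir E: first cell '.' (not opp) -> no flip
Dir SW: opp run (2,2) capped by W -> flip
Dir S: opp run (2,3) (3,3) capped by W -> flip
Dir SE: first cell '.' (not opp) -> no flip
All flips: (2,2) (2,3) (3,3)

Answer: ......
..BW..
..WW..
.WBW..
..BW..
....W.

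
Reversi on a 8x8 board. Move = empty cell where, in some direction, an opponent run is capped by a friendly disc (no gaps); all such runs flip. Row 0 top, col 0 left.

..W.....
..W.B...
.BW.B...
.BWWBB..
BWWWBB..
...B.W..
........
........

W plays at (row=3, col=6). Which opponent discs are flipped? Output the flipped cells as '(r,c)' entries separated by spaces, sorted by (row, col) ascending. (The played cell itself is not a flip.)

Answer: (3,4) (3,5)

Derivation:
Dir NW: first cell '.' (not opp) -> no flip
Dir N: first cell '.' (not opp) -> no flip
Dir NE: first cell '.' (not opp) -> no flip
Dir W: opp run (3,5) (3,4) capped by W -> flip
Dir E: first cell '.' (not opp) -> no flip
Dir SW: opp run (4,5), next='.' -> no flip
Dir S: first cell '.' (not opp) -> no flip
Dir SE: first cell '.' (not opp) -> no flip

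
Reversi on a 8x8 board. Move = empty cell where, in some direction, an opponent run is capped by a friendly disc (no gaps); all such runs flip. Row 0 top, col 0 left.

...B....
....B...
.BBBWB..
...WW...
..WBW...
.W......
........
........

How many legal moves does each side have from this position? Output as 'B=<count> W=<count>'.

Answer: B=4 W=9

Derivation:
-- B to move --
(1,3): no bracket -> illegal
(1,5): no bracket -> illegal
(3,1): no bracket -> illegal
(3,2): no bracket -> illegal
(3,5): no bracket -> illegal
(4,0): no bracket -> illegal
(4,1): flips 1 -> legal
(4,5): flips 2 -> legal
(5,0): no bracket -> illegal
(5,2): no bracket -> illegal
(5,3): no bracket -> illegal
(5,4): flips 3 -> legal
(5,5): flips 2 -> legal
(6,0): no bracket -> illegal
(6,1): no bracket -> illegal
(6,2): no bracket -> illegal
B mobility = 4
-- W to move --
(0,2): no bracket -> illegal
(0,4): flips 1 -> legal
(0,5): no bracket -> illegal
(1,0): no bracket -> illegal
(1,1): flips 1 -> legal
(1,2): flips 1 -> legal
(1,3): flips 1 -> legal
(1,5): no bracket -> illegal
(1,6): flips 1 -> legal
(2,0): flips 3 -> legal
(2,6): flips 1 -> legal
(3,0): no bracket -> illegal
(3,1): no bracket -> illegal
(3,2): no bracket -> illegal
(3,5): no bracket -> illegal
(3,6): no bracket -> illegal
(5,2): flips 1 -> legal
(5,3): flips 1 -> legal
(5,4): no bracket -> illegal
W mobility = 9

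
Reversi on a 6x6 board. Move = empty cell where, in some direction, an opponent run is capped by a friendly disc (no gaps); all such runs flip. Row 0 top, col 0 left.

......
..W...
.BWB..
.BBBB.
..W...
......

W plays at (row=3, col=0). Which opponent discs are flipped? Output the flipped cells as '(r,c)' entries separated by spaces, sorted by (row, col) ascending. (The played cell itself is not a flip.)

Answer: (2,1)

Derivation:
Dir NW: edge -> no flip
Dir N: first cell '.' (not opp) -> no flip
Dir NE: opp run (2,1) capped by W -> flip
Dir W: edge -> no flip
Dir E: opp run (3,1) (3,2) (3,3) (3,4), next='.' -> no flip
Dir SW: edge -> no flip
Dir S: first cell '.' (not opp) -> no flip
Dir SE: first cell '.' (not opp) -> no flip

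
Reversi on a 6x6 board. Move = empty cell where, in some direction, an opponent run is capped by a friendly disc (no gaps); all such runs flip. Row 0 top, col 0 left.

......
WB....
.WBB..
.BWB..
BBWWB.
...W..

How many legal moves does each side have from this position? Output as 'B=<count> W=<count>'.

-- B to move --
(0,0): no bracket -> illegal
(0,1): no bracket -> illegal
(1,2): no bracket -> illegal
(2,0): flips 1 -> legal
(3,0): no bracket -> illegal
(3,4): no bracket -> illegal
(5,1): flips 1 -> legal
(5,2): flips 2 -> legal
(5,4): no bracket -> illegal
B mobility = 3
-- W to move --
(0,0): no bracket -> illegal
(0,1): flips 1 -> legal
(0,2): no bracket -> illegal
(1,2): flips 2 -> legal
(1,3): flips 2 -> legal
(1,4): flips 1 -> legal
(2,0): flips 1 -> legal
(2,4): flips 3 -> legal
(3,0): flips 1 -> legal
(3,4): flips 1 -> legal
(3,5): flips 1 -> legal
(4,5): flips 1 -> legal
(5,0): flips 1 -> legal
(5,1): flips 2 -> legal
(5,2): no bracket -> illegal
(5,4): no bracket -> illegal
(5,5): no bracket -> illegal
W mobility = 12

Answer: B=3 W=12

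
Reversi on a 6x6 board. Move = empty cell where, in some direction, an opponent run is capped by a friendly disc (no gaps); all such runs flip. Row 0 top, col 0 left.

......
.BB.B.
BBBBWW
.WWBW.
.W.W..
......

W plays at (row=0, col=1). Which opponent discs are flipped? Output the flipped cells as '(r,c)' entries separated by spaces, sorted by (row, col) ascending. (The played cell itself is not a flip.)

Dir NW: edge -> no flip
Dir N: edge -> no flip
Dir NE: edge -> no flip
Dir W: first cell '.' (not opp) -> no flip
Dir E: first cell '.' (not opp) -> no flip
Dir SW: first cell '.' (not opp) -> no flip
Dir S: opp run (1,1) (2,1) capped by W -> flip
Dir SE: opp run (1,2) (2,3) capped by W -> flip

Answer: (1,1) (1,2) (2,1) (2,3)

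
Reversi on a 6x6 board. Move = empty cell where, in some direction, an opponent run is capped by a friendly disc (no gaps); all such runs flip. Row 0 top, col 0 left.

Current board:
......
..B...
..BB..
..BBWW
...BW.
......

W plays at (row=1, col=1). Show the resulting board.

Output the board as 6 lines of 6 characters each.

Answer: ......
.WB...
..WB..
..BWWW
...BW.
......

Derivation:
Place W at (1,1); scan 8 dirs for brackets.
Dir NW: first cell '.' (not opp) -> no flip
Dir N: first cell '.' (not opp) -> no flip
Dir NE: first cell '.' (not opp) -> no flip
Dir W: first cell '.' (not opp) -> no flip
Dir E: opp run (1,2), next='.' -> no flip
Dir SW: first cell '.' (not opp) -> no flip
Dir S: first cell '.' (not opp) -> no flip
Dir SE: opp run (2,2) (3,3) capped by W -> flip
All flips: (2,2) (3,3)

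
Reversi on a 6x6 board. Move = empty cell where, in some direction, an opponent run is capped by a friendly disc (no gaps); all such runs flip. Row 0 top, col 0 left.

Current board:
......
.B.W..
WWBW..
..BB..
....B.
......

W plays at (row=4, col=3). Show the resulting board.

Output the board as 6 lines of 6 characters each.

Answer: ......
.B.W..
WWBW..
..WW..
...WB.
......

Derivation:
Place W at (4,3); scan 8 dirs for brackets.
Dir NW: opp run (3,2) capped by W -> flip
Dir N: opp run (3,3) capped by W -> flip
Dir NE: first cell '.' (not opp) -> no flip
Dir W: first cell '.' (not opp) -> no flip
Dir E: opp run (4,4), next='.' -> no flip
Dir SW: first cell '.' (not opp) -> no flip
Dir S: first cell '.' (not opp) -> no flip
Dir SE: first cell '.' (not opp) -> no flip
All flips: (3,2) (3,3)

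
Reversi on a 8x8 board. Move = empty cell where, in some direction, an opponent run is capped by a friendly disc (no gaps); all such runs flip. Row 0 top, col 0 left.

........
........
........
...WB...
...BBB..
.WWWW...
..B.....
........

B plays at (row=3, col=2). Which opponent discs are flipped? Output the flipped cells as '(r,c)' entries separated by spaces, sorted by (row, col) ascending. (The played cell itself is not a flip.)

Dir NW: first cell '.' (not opp) -> no flip
Dir N: first cell '.' (not opp) -> no flip
Dir NE: first cell '.' (not opp) -> no flip
Dir W: first cell '.' (not opp) -> no flip
Dir E: opp run (3,3) capped by B -> flip
Dir SW: first cell '.' (not opp) -> no flip
Dir S: first cell '.' (not opp) -> no flip
Dir SE: first cell 'B' (not opp) -> no flip

Answer: (3,3)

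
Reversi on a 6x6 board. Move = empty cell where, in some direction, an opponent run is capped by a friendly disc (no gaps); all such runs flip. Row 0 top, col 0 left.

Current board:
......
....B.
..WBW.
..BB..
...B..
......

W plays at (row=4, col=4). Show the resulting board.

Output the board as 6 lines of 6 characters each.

Place W at (4,4); scan 8 dirs for brackets.
Dir NW: opp run (3,3) capped by W -> flip
Dir N: first cell '.' (not opp) -> no flip
Dir NE: first cell '.' (not opp) -> no flip
Dir W: opp run (4,3), next='.' -> no flip
Dir E: first cell '.' (not opp) -> no flip
Dir SW: first cell '.' (not opp) -> no flip
Dir S: first cell '.' (not opp) -> no flip
Dir SE: first cell '.' (not opp) -> no flip
All flips: (3,3)

Answer: ......
....B.
..WBW.
..BW..
...BW.
......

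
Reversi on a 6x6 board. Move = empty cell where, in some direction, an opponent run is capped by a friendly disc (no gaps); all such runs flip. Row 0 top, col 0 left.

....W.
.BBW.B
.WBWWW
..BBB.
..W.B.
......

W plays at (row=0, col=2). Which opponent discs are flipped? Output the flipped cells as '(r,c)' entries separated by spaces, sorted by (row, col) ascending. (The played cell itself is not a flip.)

Dir NW: edge -> no flip
Dir N: edge -> no flip
Dir NE: edge -> no flip
Dir W: first cell '.' (not opp) -> no flip
Dir E: first cell '.' (not opp) -> no flip
Dir SW: opp run (1,1), next='.' -> no flip
Dir S: opp run (1,2) (2,2) (3,2) capped by W -> flip
Dir SE: first cell 'W' (not opp) -> no flip

Answer: (1,2) (2,2) (3,2)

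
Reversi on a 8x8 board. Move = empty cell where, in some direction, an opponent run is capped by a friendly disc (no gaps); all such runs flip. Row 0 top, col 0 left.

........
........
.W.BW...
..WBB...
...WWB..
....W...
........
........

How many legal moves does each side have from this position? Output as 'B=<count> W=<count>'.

-- B to move --
(1,0): no bracket -> illegal
(1,1): no bracket -> illegal
(1,2): no bracket -> illegal
(1,3): no bracket -> illegal
(1,4): flips 1 -> legal
(1,5): flips 1 -> legal
(2,0): no bracket -> illegal
(2,2): no bracket -> illegal
(2,5): flips 1 -> legal
(3,0): no bracket -> illegal
(3,1): flips 1 -> legal
(3,5): no bracket -> illegal
(4,1): flips 1 -> legal
(4,2): flips 2 -> legal
(5,2): flips 1 -> legal
(5,3): flips 1 -> legal
(5,5): flips 1 -> legal
(6,3): flips 1 -> legal
(6,4): flips 2 -> legal
(6,5): no bracket -> illegal
B mobility = 11
-- W to move --
(1,2): no bracket -> illegal
(1,3): flips 2 -> legal
(1,4): flips 1 -> legal
(2,2): flips 2 -> legal
(2,5): flips 1 -> legal
(3,5): flips 2 -> legal
(3,6): flips 1 -> legal
(4,2): flips 1 -> legal
(4,6): flips 1 -> legal
(5,5): no bracket -> illegal
(5,6): no bracket -> illegal
W mobility = 8

Answer: B=11 W=8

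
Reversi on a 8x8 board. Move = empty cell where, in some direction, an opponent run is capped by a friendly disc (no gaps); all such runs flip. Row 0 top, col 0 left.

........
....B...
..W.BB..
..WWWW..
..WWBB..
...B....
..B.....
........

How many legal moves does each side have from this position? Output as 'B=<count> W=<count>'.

Answer: B=8 W=11

Derivation:
-- B to move --
(1,1): flips 2 -> legal
(1,2): no bracket -> illegal
(1,3): no bracket -> illegal
(2,1): no bracket -> illegal
(2,3): flips 3 -> legal
(2,6): flips 1 -> legal
(3,1): flips 1 -> legal
(3,6): no bracket -> illegal
(4,1): flips 2 -> legal
(4,6): flips 1 -> legal
(5,1): flips 2 -> legal
(5,2): flips 2 -> legal
(5,4): no bracket -> illegal
B mobility = 8
-- W to move --
(0,3): no bracket -> illegal
(0,4): flips 2 -> legal
(0,5): no bracket -> illegal
(1,3): flips 1 -> legal
(1,5): flips 2 -> legal
(1,6): flips 1 -> legal
(2,3): no bracket -> illegal
(2,6): no bracket -> illegal
(3,6): no bracket -> illegal
(4,6): flips 2 -> legal
(5,1): no bracket -> illegal
(5,2): no bracket -> illegal
(5,4): flips 1 -> legal
(5,5): flips 2 -> legal
(5,6): flips 1 -> legal
(6,1): no bracket -> illegal
(6,3): flips 1 -> legal
(6,4): flips 1 -> legal
(7,1): flips 3 -> legal
(7,2): no bracket -> illegal
(7,3): no bracket -> illegal
W mobility = 11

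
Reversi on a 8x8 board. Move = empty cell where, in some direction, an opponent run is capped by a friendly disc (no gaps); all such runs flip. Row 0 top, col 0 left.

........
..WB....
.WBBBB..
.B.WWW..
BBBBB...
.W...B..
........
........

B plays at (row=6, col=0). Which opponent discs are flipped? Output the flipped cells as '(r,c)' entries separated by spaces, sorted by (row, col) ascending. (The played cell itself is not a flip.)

Dir NW: edge -> no flip
Dir N: first cell '.' (not opp) -> no flip
Dir NE: opp run (5,1) capped by B -> flip
Dir W: edge -> no flip
Dir E: first cell '.' (not opp) -> no flip
Dir SW: edge -> no flip
Dir S: first cell '.' (not opp) -> no flip
Dir SE: first cell '.' (not opp) -> no flip

Answer: (5,1)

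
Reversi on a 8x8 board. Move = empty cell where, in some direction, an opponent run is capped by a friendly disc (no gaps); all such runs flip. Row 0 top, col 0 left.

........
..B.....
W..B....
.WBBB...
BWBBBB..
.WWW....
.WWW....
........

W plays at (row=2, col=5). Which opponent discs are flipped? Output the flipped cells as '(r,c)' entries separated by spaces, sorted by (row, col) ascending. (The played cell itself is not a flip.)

Dir NW: first cell '.' (not opp) -> no flip
Dir N: first cell '.' (not opp) -> no flip
Dir NE: first cell '.' (not opp) -> no flip
Dir W: first cell '.' (not opp) -> no flip
Dir E: first cell '.' (not opp) -> no flip
Dir SW: opp run (3,4) (4,3) capped by W -> flip
Dir S: first cell '.' (not opp) -> no flip
Dir SE: first cell '.' (not opp) -> no flip

Answer: (3,4) (4,3)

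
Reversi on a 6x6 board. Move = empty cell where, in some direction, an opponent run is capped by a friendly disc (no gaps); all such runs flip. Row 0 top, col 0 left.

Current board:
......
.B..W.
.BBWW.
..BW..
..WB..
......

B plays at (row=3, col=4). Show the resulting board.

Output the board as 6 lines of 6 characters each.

Place B at (3,4); scan 8 dirs for brackets.
Dir NW: opp run (2,3), next='.' -> no flip
Dir N: opp run (2,4) (1,4), next='.' -> no flip
Dir NE: first cell '.' (not opp) -> no flip
Dir W: opp run (3,3) capped by B -> flip
Dir E: first cell '.' (not opp) -> no flip
Dir SW: first cell 'B' (not opp) -> no flip
Dir S: first cell '.' (not opp) -> no flip
Dir SE: first cell '.' (not opp) -> no flip
All flips: (3,3)

Answer: ......
.B..W.
.BBWW.
..BBB.
..WB..
......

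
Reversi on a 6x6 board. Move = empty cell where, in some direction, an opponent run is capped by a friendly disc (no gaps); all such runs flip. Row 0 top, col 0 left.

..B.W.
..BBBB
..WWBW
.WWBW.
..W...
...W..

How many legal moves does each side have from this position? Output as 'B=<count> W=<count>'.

-- B to move --
(0,3): no bracket -> illegal
(0,5): no bracket -> illegal
(1,1): flips 1 -> legal
(2,0): no bracket -> illegal
(2,1): flips 2 -> legal
(3,0): flips 2 -> legal
(3,5): flips 2 -> legal
(4,0): flips 2 -> legal
(4,1): flips 2 -> legal
(4,3): no bracket -> illegal
(4,4): flips 1 -> legal
(4,5): flips 2 -> legal
(5,1): flips 1 -> legal
(5,2): flips 3 -> legal
(5,4): no bracket -> illegal
B mobility = 10
-- W to move --
(0,1): flips 1 -> legal
(0,3): flips 2 -> legal
(0,5): flips 2 -> legal
(1,1): no bracket -> illegal
(2,1): no bracket -> illegal
(3,5): no bracket -> illegal
(4,3): flips 1 -> legal
(4,4): flips 1 -> legal
W mobility = 5

Answer: B=10 W=5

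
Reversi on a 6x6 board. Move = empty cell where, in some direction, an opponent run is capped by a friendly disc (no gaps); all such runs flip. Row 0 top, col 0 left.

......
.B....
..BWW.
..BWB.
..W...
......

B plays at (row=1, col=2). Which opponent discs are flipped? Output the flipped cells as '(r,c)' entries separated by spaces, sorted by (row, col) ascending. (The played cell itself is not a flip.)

Dir NW: first cell '.' (not opp) -> no flip
Dir N: first cell '.' (not opp) -> no flip
Dir NE: first cell '.' (not opp) -> no flip
Dir W: first cell 'B' (not opp) -> no flip
Dir E: first cell '.' (not opp) -> no flip
Dir SW: first cell '.' (not opp) -> no flip
Dir S: first cell 'B' (not opp) -> no flip
Dir SE: opp run (2,3) capped by B -> flip

Answer: (2,3)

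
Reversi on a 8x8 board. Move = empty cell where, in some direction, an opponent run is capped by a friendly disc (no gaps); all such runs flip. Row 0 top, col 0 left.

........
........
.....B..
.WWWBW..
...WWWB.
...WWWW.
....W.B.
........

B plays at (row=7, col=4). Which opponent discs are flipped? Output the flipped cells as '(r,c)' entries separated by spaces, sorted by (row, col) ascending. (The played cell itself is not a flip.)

Answer: (4,4) (5,4) (6,4)

Derivation:
Dir NW: first cell '.' (not opp) -> no flip
Dir N: opp run (6,4) (5,4) (4,4) capped by B -> flip
Dir NE: first cell '.' (not opp) -> no flip
Dir W: first cell '.' (not opp) -> no flip
Dir E: first cell '.' (not opp) -> no flip
Dir SW: edge -> no flip
Dir S: edge -> no flip
Dir SE: edge -> no flip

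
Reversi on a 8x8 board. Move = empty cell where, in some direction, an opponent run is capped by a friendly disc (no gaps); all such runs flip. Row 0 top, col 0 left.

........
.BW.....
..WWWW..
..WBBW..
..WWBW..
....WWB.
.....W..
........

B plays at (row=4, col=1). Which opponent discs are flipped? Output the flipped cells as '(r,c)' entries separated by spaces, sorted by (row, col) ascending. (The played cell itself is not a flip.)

Answer: (4,2) (4,3)

Derivation:
Dir NW: first cell '.' (not opp) -> no flip
Dir N: first cell '.' (not opp) -> no flip
Dir NE: opp run (3,2) (2,3), next='.' -> no flip
Dir W: first cell '.' (not opp) -> no flip
Dir E: opp run (4,2) (4,3) capped by B -> flip
Dir SW: first cell '.' (not opp) -> no flip
Dir S: first cell '.' (not opp) -> no flip
Dir SE: first cell '.' (not opp) -> no flip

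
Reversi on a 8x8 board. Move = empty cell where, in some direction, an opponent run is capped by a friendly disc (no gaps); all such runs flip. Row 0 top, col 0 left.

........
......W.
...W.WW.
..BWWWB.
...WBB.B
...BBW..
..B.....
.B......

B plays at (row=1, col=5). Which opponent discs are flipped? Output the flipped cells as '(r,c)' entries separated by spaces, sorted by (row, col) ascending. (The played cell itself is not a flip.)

Dir NW: first cell '.' (not opp) -> no flip
Dir N: first cell '.' (not opp) -> no flip
Dir NE: first cell '.' (not opp) -> no flip
Dir W: first cell '.' (not opp) -> no flip
Dir E: opp run (1,6), next='.' -> no flip
Dir SW: first cell '.' (not opp) -> no flip
Dir S: opp run (2,5) (3,5) capped by B -> flip
Dir SE: opp run (2,6), next='.' -> no flip

Answer: (2,5) (3,5)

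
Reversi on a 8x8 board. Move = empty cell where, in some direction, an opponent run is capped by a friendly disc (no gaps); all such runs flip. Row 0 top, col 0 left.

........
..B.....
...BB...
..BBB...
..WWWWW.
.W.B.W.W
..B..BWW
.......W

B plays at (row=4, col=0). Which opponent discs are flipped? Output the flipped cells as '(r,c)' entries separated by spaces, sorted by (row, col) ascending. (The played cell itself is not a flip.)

Dir NW: edge -> no flip
Dir N: first cell '.' (not opp) -> no flip
Dir NE: first cell '.' (not opp) -> no flip
Dir W: edge -> no flip
Dir E: first cell '.' (not opp) -> no flip
Dir SW: edge -> no flip
Dir S: first cell '.' (not opp) -> no flip
Dir SE: opp run (5,1) capped by B -> flip

Answer: (5,1)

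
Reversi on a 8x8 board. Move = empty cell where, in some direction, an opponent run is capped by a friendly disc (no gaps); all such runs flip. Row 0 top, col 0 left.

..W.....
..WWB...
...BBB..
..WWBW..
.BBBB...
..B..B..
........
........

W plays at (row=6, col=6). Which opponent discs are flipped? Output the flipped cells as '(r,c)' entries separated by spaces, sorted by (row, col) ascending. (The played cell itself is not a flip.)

Answer: (4,4) (5,5)

Derivation:
Dir NW: opp run (5,5) (4,4) capped by W -> flip
Dir N: first cell '.' (not opp) -> no flip
Dir NE: first cell '.' (not opp) -> no flip
Dir W: first cell '.' (not opp) -> no flip
Dir E: first cell '.' (not opp) -> no flip
Dir SW: first cell '.' (not opp) -> no flip
Dir S: first cell '.' (not opp) -> no flip
Dir SE: first cell '.' (not opp) -> no flip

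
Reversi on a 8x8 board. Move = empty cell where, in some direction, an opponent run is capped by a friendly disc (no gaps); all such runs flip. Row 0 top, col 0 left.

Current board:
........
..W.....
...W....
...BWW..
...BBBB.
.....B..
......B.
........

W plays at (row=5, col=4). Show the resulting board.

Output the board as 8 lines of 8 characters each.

Place W at (5,4); scan 8 dirs for brackets.
Dir NW: opp run (4,3), next='.' -> no flip
Dir N: opp run (4,4) capped by W -> flip
Dir NE: opp run (4,5), next='.' -> no flip
Dir W: first cell '.' (not opp) -> no flip
Dir E: opp run (5,5), next='.' -> no flip
Dir SW: first cell '.' (not opp) -> no flip
Dir S: first cell '.' (not opp) -> no flip
Dir SE: first cell '.' (not opp) -> no flip
All flips: (4,4)

Answer: ........
..W.....
...W....
...BWW..
...BWBB.
....WB..
......B.
........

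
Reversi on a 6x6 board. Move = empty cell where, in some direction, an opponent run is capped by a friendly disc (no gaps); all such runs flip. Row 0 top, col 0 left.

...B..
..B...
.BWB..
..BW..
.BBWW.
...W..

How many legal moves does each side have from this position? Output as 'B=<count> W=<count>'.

-- B to move --
(1,1): no bracket -> illegal
(1,3): no bracket -> illegal
(2,4): flips 1 -> legal
(3,1): no bracket -> illegal
(3,4): flips 1 -> legal
(3,5): no bracket -> illegal
(4,5): flips 2 -> legal
(5,2): no bracket -> illegal
(5,4): flips 1 -> legal
(5,5): no bracket -> illegal
B mobility = 4
-- W to move --
(0,1): no bracket -> illegal
(0,2): flips 1 -> legal
(0,4): no bracket -> illegal
(1,0): flips 2 -> legal
(1,1): no bracket -> illegal
(1,3): flips 1 -> legal
(1,4): no bracket -> illegal
(2,0): flips 1 -> legal
(2,4): flips 1 -> legal
(3,0): no bracket -> illegal
(3,1): flips 2 -> legal
(3,4): no bracket -> illegal
(4,0): flips 2 -> legal
(5,0): no bracket -> illegal
(5,1): flips 1 -> legal
(5,2): flips 2 -> legal
W mobility = 9

Answer: B=4 W=9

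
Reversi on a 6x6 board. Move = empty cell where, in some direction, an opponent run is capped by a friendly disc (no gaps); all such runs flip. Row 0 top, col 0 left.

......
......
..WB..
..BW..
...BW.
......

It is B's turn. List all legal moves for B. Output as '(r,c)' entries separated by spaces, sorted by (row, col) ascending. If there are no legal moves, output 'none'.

(1,1): no bracket -> illegal
(1,2): flips 1 -> legal
(1,3): no bracket -> illegal
(2,1): flips 1 -> legal
(2,4): no bracket -> illegal
(3,1): no bracket -> illegal
(3,4): flips 1 -> legal
(3,5): no bracket -> illegal
(4,2): no bracket -> illegal
(4,5): flips 1 -> legal
(5,3): no bracket -> illegal
(5,4): no bracket -> illegal
(5,5): no bracket -> illegal

Answer: (1,2) (2,1) (3,4) (4,5)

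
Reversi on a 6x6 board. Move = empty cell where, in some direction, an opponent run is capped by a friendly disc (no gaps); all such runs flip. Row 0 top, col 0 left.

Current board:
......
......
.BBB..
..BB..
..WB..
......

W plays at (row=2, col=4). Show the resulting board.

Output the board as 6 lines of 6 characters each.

Place W at (2,4); scan 8 dirs for brackets.
Dir NW: first cell '.' (not opp) -> no flip
Dir N: first cell '.' (not opp) -> no flip
Dir NE: first cell '.' (not opp) -> no flip
Dir W: opp run (2,3) (2,2) (2,1), next='.' -> no flip
Dir E: first cell '.' (not opp) -> no flip
Dir SW: opp run (3,3) capped by W -> flip
Dir S: first cell '.' (not opp) -> no flip
Dir SE: first cell '.' (not opp) -> no flip
All flips: (3,3)

Answer: ......
......
.BBBW.
..BW..
..WB..
......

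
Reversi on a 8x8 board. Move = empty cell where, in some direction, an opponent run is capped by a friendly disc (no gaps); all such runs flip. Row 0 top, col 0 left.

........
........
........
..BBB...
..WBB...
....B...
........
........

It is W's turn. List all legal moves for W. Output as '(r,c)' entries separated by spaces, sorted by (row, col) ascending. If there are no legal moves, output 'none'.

(2,1): no bracket -> illegal
(2,2): flips 1 -> legal
(2,3): no bracket -> illegal
(2,4): flips 1 -> legal
(2,5): no bracket -> illegal
(3,1): no bracket -> illegal
(3,5): no bracket -> illegal
(4,1): no bracket -> illegal
(4,5): flips 2 -> legal
(5,2): no bracket -> illegal
(5,3): no bracket -> illegal
(5,5): no bracket -> illegal
(6,3): no bracket -> illegal
(6,4): no bracket -> illegal
(6,5): no bracket -> illegal

Answer: (2,2) (2,4) (4,5)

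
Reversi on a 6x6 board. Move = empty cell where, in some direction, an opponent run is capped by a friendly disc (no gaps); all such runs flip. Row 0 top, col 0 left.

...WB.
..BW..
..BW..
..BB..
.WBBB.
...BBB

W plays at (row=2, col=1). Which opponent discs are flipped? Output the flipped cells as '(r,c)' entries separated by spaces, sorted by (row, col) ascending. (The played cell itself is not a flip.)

Answer: (1,2) (2,2)

Derivation:
Dir NW: first cell '.' (not opp) -> no flip
Dir N: first cell '.' (not opp) -> no flip
Dir NE: opp run (1,2) capped by W -> flip
Dir W: first cell '.' (not opp) -> no flip
Dir E: opp run (2,2) capped by W -> flip
Dir SW: first cell '.' (not opp) -> no flip
Dir S: first cell '.' (not opp) -> no flip
Dir SE: opp run (3,2) (4,3) (5,4), next=edge -> no flip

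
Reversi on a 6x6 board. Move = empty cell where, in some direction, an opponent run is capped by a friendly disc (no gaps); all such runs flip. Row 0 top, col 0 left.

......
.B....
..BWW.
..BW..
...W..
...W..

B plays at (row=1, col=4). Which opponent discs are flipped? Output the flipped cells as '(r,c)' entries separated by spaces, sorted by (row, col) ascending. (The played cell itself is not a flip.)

Dir NW: first cell '.' (not opp) -> no flip
Dir N: first cell '.' (not opp) -> no flip
Dir NE: first cell '.' (not opp) -> no flip
Dir W: first cell '.' (not opp) -> no flip
Dir E: first cell '.' (not opp) -> no flip
Dir SW: opp run (2,3) capped by B -> flip
Dir S: opp run (2,4), next='.' -> no flip
Dir SE: first cell '.' (not opp) -> no flip

Answer: (2,3)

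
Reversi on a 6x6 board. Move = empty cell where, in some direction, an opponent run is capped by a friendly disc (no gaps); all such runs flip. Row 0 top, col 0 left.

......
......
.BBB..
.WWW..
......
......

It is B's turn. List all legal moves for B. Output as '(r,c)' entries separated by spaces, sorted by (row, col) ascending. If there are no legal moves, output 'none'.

(2,0): no bracket -> illegal
(2,4): no bracket -> illegal
(3,0): no bracket -> illegal
(3,4): no bracket -> illegal
(4,0): flips 1 -> legal
(4,1): flips 2 -> legal
(4,2): flips 1 -> legal
(4,3): flips 2 -> legal
(4,4): flips 1 -> legal

Answer: (4,0) (4,1) (4,2) (4,3) (4,4)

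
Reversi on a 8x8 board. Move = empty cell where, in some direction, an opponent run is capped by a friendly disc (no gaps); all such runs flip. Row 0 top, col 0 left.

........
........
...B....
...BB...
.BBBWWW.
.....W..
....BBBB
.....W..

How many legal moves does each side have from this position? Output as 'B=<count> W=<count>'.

Answer: B=5 W=8

Derivation:
-- B to move --
(3,5): flips 2 -> legal
(3,6): no bracket -> illegal
(3,7): flips 2 -> legal
(4,7): flips 3 -> legal
(5,3): no bracket -> illegal
(5,4): flips 1 -> legal
(5,6): flips 1 -> legal
(5,7): no bracket -> illegal
(7,4): no bracket -> illegal
(7,6): no bracket -> illegal
B mobility = 5
-- W to move --
(1,2): flips 2 -> legal
(1,3): no bracket -> illegal
(1,4): no bracket -> illegal
(2,2): flips 1 -> legal
(2,4): flips 1 -> legal
(2,5): no bracket -> illegal
(3,0): no bracket -> illegal
(3,1): no bracket -> illegal
(3,2): no bracket -> illegal
(3,5): no bracket -> illegal
(4,0): flips 3 -> legal
(5,0): no bracket -> illegal
(5,1): no bracket -> illegal
(5,2): no bracket -> illegal
(5,3): flips 1 -> legal
(5,4): no bracket -> illegal
(5,6): no bracket -> illegal
(5,7): flips 1 -> legal
(6,3): no bracket -> illegal
(7,3): flips 1 -> legal
(7,4): no bracket -> illegal
(7,6): no bracket -> illegal
(7,7): flips 1 -> legal
W mobility = 8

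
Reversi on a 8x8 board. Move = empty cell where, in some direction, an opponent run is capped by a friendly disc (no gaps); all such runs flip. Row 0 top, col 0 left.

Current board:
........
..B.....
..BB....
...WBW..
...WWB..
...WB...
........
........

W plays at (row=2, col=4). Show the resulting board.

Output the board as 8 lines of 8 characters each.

Place W at (2,4); scan 8 dirs for brackets.
Dir NW: first cell '.' (not opp) -> no flip
Dir N: first cell '.' (not opp) -> no flip
Dir NE: first cell '.' (not opp) -> no flip
Dir W: opp run (2,3) (2,2), next='.' -> no flip
Dir E: first cell '.' (not opp) -> no flip
Dir SW: first cell 'W' (not opp) -> no flip
Dir S: opp run (3,4) capped by W -> flip
Dir SE: first cell 'W' (not opp) -> no flip
All flips: (3,4)

Answer: ........
..B.....
..BBW...
...WWW..
...WWB..
...WB...
........
........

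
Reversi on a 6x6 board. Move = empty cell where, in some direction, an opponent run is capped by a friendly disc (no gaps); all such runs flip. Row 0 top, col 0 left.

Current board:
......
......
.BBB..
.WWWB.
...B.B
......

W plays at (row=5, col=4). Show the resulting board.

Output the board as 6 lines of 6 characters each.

Answer: ......
......
.BBB..
.WWWB.
...W.B
....W.

Derivation:
Place W at (5,4); scan 8 dirs for brackets.
Dir NW: opp run (4,3) capped by W -> flip
Dir N: first cell '.' (not opp) -> no flip
Dir NE: opp run (4,5), next=edge -> no flip
Dir W: first cell '.' (not opp) -> no flip
Dir E: first cell '.' (not opp) -> no flip
Dir SW: edge -> no flip
Dir S: edge -> no flip
Dir SE: edge -> no flip
All flips: (4,3)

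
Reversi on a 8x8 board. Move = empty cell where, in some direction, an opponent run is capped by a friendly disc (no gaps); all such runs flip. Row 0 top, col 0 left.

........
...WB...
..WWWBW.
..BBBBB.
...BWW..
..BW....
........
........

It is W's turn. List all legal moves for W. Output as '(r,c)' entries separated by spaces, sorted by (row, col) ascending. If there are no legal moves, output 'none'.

(0,3): no bracket -> illegal
(0,4): flips 1 -> legal
(0,5): flips 1 -> legal
(1,5): flips 3 -> legal
(1,6): no bracket -> illegal
(2,1): no bracket -> illegal
(2,7): flips 1 -> legal
(3,1): no bracket -> illegal
(3,7): no bracket -> illegal
(4,1): flips 1 -> legal
(4,2): flips 3 -> legal
(4,6): flips 2 -> legal
(4,7): no bracket -> illegal
(5,1): flips 1 -> legal
(5,4): no bracket -> illegal
(6,1): no bracket -> illegal
(6,2): no bracket -> illegal
(6,3): no bracket -> illegal

Answer: (0,4) (0,5) (1,5) (2,7) (4,1) (4,2) (4,6) (5,1)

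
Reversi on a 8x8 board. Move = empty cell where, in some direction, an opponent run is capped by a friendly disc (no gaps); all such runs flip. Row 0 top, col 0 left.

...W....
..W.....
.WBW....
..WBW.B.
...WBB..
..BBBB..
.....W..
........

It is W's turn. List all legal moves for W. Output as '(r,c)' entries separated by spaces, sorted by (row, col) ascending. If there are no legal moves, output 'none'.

Answer: (3,5) (4,6) (5,6) (6,1) (6,3) (6,4)

Derivation:
(1,1): no bracket -> illegal
(1,3): no bracket -> illegal
(2,4): no bracket -> illegal
(2,5): no bracket -> illegal
(2,6): no bracket -> illegal
(2,7): no bracket -> illegal
(3,1): no bracket -> illegal
(3,5): flips 2 -> legal
(3,7): no bracket -> illegal
(4,1): no bracket -> illegal
(4,2): no bracket -> illegal
(4,6): flips 2 -> legal
(4,7): no bracket -> illegal
(5,1): no bracket -> illegal
(5,6): flips 1 -> legal
(6,1): flips 1 -> legal
(6,2): no bracket -> illegal
(6,3): flips 1 -> legal
(6,4): flips 2 -> legal
(6,6): no bracket -> illegal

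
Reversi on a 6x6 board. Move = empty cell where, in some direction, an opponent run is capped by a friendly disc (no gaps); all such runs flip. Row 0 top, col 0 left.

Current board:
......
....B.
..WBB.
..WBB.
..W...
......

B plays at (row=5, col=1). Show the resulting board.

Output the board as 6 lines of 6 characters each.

Answer: ......
....B.
..WBB.
..WBB.
..B...
.B....

Derivation:
Place B at (5,1); scan 8 dirs for brackets.
Dir NW: first cell '.' (not opp) -> no flip
Dir N: first cell '.' (not opp) -> no flip
Dir NE: opp run (4,2) capped by B -> flip
Dir W: first cell '.' (not opp) -> no flip
Dir E: first cell '.' (not opp) -> no flip
Dir SW: edge -> no flip
Dir S: edge -> no flip
Dir SE: edge -> no flip
All flips: (4,2)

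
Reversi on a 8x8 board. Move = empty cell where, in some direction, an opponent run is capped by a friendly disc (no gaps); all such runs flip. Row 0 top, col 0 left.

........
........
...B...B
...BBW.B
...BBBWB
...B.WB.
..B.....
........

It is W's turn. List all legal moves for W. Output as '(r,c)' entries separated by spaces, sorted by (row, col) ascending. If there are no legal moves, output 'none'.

Answer: (2,2) (3,2) (4,2) (5,7) (6,6) (7,1)

Derivation:
(1,2): no bracket -> illegal
(1,3): no bracket -> illegal
(1,4): no bracket -> illegal
(1,6): no bracket -> illegal
(1,7): no bracket -> illegal
(2,2): flips 2 -> legal
(2,4): no bracket -> illegal
(2,5): no bracket -> illegal
(2,6): no bracket -> illegal
(3,2): flips 2 -> legal
(3,6): no bracket -> illegal
(4,2): flips 3 -> legal
(5,1): no bracket -> illegal
(5,2): no bracket -> illegal
(5,4): no bracket -> illegal
(5,7): flips 1 -> legal
(6,1): no bracket -> illegal
(6,3): no bracket -> illegal
(6,4): no bracket -> illegal
(6,5): no bracket -> illegal
(6,6): flips 1 -> legal
(6,7): no bracket -> illegal
(7,1): flips 3 -> legal
(7,2): no bracket -> illegal
(7,3): no bracket -> illegal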